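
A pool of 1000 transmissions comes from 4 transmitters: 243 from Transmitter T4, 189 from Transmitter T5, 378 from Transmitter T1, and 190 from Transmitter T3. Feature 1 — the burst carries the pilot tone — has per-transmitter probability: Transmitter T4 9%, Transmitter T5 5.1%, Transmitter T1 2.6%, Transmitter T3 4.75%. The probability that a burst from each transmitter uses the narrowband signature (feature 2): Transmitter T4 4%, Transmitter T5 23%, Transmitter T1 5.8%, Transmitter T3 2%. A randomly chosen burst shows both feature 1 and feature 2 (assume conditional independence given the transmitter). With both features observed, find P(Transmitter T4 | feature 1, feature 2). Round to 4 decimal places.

0.2277

By Bayes' rule, posterior ∝ prior × likelihood:
  Transmitter T4: 0.243 × 0.09 × 0.04 = 0.0008748
  Transmitter T5: 0.189 × 0.051 × 0.23 = 0.00221697
  Transmitter T1: 0.378 × 0.026 × 0.058 = 0.000570024
  Transmitter T3: 0.19 × 0.0475 × 0.02 = 0.0001805
Normalizing constant = 0.003842294.
P(Transmitter T4 | evidence) = 0.0008748 / 0.003842294 ≈ 0.2277.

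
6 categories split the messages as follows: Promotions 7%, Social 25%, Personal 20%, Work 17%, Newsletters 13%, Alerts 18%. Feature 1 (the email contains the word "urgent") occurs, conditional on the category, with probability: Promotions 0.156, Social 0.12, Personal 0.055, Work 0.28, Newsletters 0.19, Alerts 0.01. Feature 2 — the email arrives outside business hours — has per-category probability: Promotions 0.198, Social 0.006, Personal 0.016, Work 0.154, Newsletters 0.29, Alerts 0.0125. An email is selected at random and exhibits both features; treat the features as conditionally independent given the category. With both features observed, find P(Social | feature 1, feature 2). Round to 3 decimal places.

Prior × likelihood for each hypothesis:
  Promotions: 0.07 × 0.156 × 0.198 = 0.00216216
  Social: 0.25 × 0.12 × 0.006 = 0.00018
  Personal: 0.2 × 0.055 × 0.016 = 0.000176
  Work: 0.17 × 0.28 × 0.154 = 0.0073304
  Newsletters: 0.13 × 0.19 × 0.29 = 0.007163
  Alerts: 0.18 × 0.01 × 0.0125 = 0.0000225
Total = 0.01703406.
P(Social | evidence) = 0.00018 / 0.01703406 ≈ 0.011.

0.011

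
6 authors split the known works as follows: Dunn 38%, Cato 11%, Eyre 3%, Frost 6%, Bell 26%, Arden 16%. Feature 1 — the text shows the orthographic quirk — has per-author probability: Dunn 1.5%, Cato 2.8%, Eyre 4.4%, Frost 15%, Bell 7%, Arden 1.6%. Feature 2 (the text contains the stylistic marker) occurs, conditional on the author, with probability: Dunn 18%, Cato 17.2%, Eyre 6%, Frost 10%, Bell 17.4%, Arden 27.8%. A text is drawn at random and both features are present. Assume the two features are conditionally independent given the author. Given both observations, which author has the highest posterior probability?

Compute prior × likelihood for every hypothesis:
  Dunn: 0.38 × 0.015 × 0.18 = 0.001026
  Cato: 0.11 × 0.028 × 0.172 = 0.00052976
  Eyre: 0.03 × 0.044 × 0.06 = 0.0000792
  Frost: 0.06 × 0.15 × 0.1 = 0.0009
  Bell: 0.26 × 0.07 × 0.174 = 0.0031668
  Arden: 0.16 × 0.016 × 0.278 = 0.00071168
Total = 0.00641344.
Largest term belongs to Bell, so Bell is most probable.

Bell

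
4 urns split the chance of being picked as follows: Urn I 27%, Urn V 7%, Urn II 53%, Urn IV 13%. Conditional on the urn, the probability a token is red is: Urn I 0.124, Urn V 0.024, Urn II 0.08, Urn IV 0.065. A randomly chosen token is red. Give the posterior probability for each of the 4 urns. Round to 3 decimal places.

Compute prior × likelihood for every hypothesis:
  Urn I: 0.27 × 0.124 = 0.03348
  Urn V: 0.07 × 0.024 = 0.00168
  Urn II: 0.53 × 0.08 = 0.0424
  Urn IV: 0.13 × 0.065 = 0.00845
Normalizing constant = 0.08601.
P(Urn I | red) = 0.03348/0.08601 ≈ 0.389
P(Urn V | red) = 0.00168/0.08601 ≈ 0.020
P(Urn II | red) = 0.0424/0.08601 ≈ 0.493
P(Urn IV | red) = 0.00845/0.08601 ≈ 0.098

Urn I 0.389, Urn V 0.020, Urn II 0.493, Urn IV 0.098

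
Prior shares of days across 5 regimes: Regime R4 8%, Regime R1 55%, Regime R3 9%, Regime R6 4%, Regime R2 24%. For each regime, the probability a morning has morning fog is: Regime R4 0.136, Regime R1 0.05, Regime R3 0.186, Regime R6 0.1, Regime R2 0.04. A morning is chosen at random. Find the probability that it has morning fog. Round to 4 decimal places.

By Bayes' rule, posterior ∝ prior × likelihood:
  Regime R4: 0.08 × 0.136 = 0.01088
  Regime R1: 0.55 × 0.05 = 0.0275
  Regime R3: 0.09 × 0.186 = 0.01674
  Regime R6: 0.04 × 0.1 = 0.004
  Regime R2: 0.24 × 0.04 = 0.0096
P(fog) = 0.01088 + 0.0275 + 0.01674 + 0.004 + 0.0096 = 0.06872 → 0.0687.

0.0687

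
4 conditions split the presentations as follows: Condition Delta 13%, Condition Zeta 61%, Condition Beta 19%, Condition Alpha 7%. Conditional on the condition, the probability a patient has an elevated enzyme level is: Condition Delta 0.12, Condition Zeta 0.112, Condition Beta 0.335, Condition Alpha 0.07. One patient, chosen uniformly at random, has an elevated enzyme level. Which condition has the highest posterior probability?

Compute prior × likelihood for every hypothesis:
  Condition Delta: 0.13 × 0.12 = 0.0156
  Condition Zeta: 0.61 × 0.112 = 0.06832
  Condition Beta: 0.19 × 0.335 = 0.06365
  Condition Alpha: 0.07 × 0.07 = 0.0049
Normalizing constant = 0.15247.
Largest term belongs to Condition Zeta, so Condition Zeta is most probable.

Condition Zeta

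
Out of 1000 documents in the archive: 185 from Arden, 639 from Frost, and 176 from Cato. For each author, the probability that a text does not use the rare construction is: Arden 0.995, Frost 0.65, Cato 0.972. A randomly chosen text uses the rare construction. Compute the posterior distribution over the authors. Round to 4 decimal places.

Taking complements, P(rare-form | each) = Arden 0.005, Frost 0.35, Cato 0.028.
Compute prior × likelihood for every hypothesis:
  Arden: 0.185 × 0.005 = 0.000925
  Frost: 0.639 × 0.35 = 0.22365
  Cato: 0.176 × 0.028 = 0.004928
Normalizing constant = 0.229503.
P(Arden | rare-form) = 0.000925/0.229503 ≈ 0.0040
P(Frost | rare-form) = 0.22365/0.229503 ≈ 0.9745
P(Cato | rare-form) = 0.004928/0.229503 ≈ 0.0215
(Check: 0.0040+0.9745+0.0215 = 1.0000.)

Arden 0.0040, Frost 0.9745, Cato 0.0215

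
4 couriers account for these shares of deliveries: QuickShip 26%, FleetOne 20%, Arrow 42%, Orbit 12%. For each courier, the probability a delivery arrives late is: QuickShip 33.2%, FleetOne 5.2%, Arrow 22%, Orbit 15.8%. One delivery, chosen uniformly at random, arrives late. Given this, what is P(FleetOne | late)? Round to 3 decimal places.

Compute prior × likelihood for every hypothesis:
  QuickShip: 0.26 × 0.332 = 0.08632
  FleetOne: 0.2 × 0.052 = 0.0104
  Arrow: 0.42 × 0.22 = 0.0924
  Orbit: 0.12 × 0.158 = 0.01896
Normalizing constant = 0.20808.
P(FleetOne | evidence) = 0.0104 / 0.20808 ≈ 0.050.

0.050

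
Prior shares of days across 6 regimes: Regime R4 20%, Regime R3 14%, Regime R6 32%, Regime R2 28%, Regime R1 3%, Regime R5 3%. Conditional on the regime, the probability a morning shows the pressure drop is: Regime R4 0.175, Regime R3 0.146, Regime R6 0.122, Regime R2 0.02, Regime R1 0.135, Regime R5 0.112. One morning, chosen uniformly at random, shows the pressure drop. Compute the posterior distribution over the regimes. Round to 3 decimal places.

Prior × likelihood for each hypothesis:
  Regime R4: 0.2 × 0.175 = 0.035
  Regime R3: 0.14 × 0.146 = 0.02044
  Regime R6: 0.32 × 0.122 = 0.03904
  Regime R2: 0.28 × 0.02 = 0.0056
  Regime R1: 0.03 × 0.135 = 0.00405
  Regime R5: 0.03 × 0.112 = 0.00336
Sum = 0.10749.
P(Regime R4 | drop) = 0.035/0.10749 ≈ 0.326
P(Regime R3 | drop) = 0.02044/0.10749 ≈ 0.190
P(Regime R6 | drop) = 0.03904/0.10749 ≈ 0.363
P(Regime R2 | drop) = 0.0056/0.10749 ≈ 0.052
P(Regime R1 | drop) = 0.00405/0.10749 ≈ 0.038
P(Regime R5 | drop) = 0.00336/0.10749 ≈ 0.031

Regime R4 0.326, Regime R3 0.190, Regime R6 0.363, Regime R2 0.052, Regime R1 0.038, Regime R5 0.031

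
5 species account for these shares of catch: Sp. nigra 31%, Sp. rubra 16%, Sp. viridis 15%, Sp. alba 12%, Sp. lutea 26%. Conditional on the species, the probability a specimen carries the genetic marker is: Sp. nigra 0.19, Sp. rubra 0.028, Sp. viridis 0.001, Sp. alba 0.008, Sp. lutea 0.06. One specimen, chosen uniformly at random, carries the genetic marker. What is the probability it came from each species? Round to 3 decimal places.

Compute prior × likelihood for every hypothesis:
  Sp. nigra: 0.31 × 0.19 = 0.0589
  Sp. rubra: 0.16 × 0.028 = 0.00448
  Sp. viridis: 0.15 × 0.001 = 0.00015
  Sp. alba: 0.12 × 0.008 = 0.00096
  Sp. lutea: 0.26 × 0.06 = 0.0156
Sum = 0.08009.
P(Sp. nigra | marker) = 0.0589/0.08009 ≈ 0.735
P(Sp. rubra | marker) = 0.00448/0.08009 ≈ 0.056
P(Sp. viridis | marker) = 0.00015/0.08009 ≈ 0.002
P(Sp. alba | marker) = 0.00096/0.08009 ≈ 0.012
P(Sp. lutea | marker) = 0.0156/0.08009 ≈ 0.195
(Check: 0.735+0.056+0.002+0.012+0.195 = 1.000.)

Sp. nigra 0.735, Sp. rubra 0.056, Sp. viridis 0.002, Sp. alba 0.012, Sp. lutea 0.195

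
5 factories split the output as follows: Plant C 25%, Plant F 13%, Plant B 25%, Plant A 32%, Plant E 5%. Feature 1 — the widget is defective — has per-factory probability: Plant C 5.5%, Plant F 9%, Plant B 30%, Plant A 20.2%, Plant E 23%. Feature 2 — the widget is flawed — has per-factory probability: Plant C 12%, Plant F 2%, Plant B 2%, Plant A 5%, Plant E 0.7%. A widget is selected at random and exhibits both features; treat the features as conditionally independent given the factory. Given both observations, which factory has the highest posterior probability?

Plant A

Compute prior × likelihood for every hypothesis:
  Plant C: 0.25 × 0.055 × 0.12 = 0.00165
  Plant F: 0.13 × 0.09 × 0.02 = 0.000234
  Plant B: 0.25 × 0.3 × 0.02 = 0.0015
  Plant A: 0.32 × 0.202 × 0.05 = 0.003232
  Plant E: 0.05 × 0.23 × 0.007 = 0.0000805
Total = 0.0066965.
Largest term belongs to Plant A, so Plant A is most probable.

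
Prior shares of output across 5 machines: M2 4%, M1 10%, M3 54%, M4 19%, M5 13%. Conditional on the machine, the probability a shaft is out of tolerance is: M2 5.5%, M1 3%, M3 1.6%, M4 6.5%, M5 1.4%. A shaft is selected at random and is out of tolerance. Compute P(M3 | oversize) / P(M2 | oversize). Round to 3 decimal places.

By Bayes' rule, posterior ∝ prior × likelihood:
  M2: 0.04 × 0.055 = 0.0022
  M1: 0.1 × 0.03 = 0.003
  M3: 0.54 × 0.016 = 0.00864
  M4: 0.19 × 0.065 = 0.01235
  M5: 0.13 × 0.014 = 0.00182
Sum = 0.02801.
The ratio is 0.00864 / 0.0022 (the normalizer cancels) = 3.927.

3.927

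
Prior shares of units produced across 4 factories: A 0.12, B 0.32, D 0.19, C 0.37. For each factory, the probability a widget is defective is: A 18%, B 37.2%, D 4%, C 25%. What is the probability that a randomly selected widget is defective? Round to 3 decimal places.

0.241

By Bayes' rule, posterior ∝ prior × likelihood:
  A: 0.12 × 0.18 = 0.0216
  B: 0.32 × 0.372 = 0.11904
  D: 0.19 × 0.04 = 0.0076
  C: 0.37 × 0.25 = 0.0925
P(defective) = 0.0216 + 0.11904 + 0.0076 + 0.0925 = 0.24074 → 0.241.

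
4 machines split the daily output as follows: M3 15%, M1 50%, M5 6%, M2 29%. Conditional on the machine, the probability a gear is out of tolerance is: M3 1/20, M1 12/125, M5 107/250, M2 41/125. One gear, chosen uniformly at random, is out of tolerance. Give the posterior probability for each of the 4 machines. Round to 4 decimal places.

M3 0.0425, M1 0.2723, M5 0.1457, M2 0.5395

Prior × likelihood for each hypothesis:
  M3: 0.15 × 0.05 = 0.0075
  M1: 0.5 × 0.096 = 0.048
  M5: 0.06 × 0.428 = 0.02568
  M2: 0.29 × 0.328 = 0.09512
Sum = 0.1763.
P(M3 | oversize) = 0.0075/0.1763 ≈ 0.0425
P(M1 | oversize) = 0.048/0.1763 ≈ 0.2723
P(M5 | oversize) = 0.02568/0.1763 ≈ 0.1457
P(M2 | oversize) = 0.09512/0.1763 ≈ 0.5395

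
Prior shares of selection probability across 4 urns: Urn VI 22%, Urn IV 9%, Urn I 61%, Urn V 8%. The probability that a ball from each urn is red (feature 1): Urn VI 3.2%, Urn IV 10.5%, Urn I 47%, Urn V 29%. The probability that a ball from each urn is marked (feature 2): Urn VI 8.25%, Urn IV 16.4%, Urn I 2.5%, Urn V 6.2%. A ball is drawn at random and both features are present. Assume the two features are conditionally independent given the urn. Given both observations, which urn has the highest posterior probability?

Urn I

Compute prior × likelihood for every hypothesis:
  Urn VI: 0.22 × 0.032 × 0.0825 = 0.0005808
  Urn IV: 0.09 × 0.105 × 0.164 = 0.0015498
  Urn I: 0.61 × 0.47 × 0.025 = 0.0071675
  Urn V: 0.08 × 0.29 × 0.062 = 0.0014384
Total = 0.0107365.
Largest term belongs to Urn I, so Urn I is most probable.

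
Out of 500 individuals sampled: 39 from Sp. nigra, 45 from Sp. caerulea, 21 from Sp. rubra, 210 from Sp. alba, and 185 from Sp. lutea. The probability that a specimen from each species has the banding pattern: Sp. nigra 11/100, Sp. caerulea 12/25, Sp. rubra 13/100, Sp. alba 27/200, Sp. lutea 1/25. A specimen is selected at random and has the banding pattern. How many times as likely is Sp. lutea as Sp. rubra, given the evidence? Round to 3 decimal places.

2.711

Compute prior × likelihood for every hypothesis:
  Sp. nigra: 0.078 × 0.11 = 0.00858
  Sp. caerulea: 0.09 × 0.48 = 0.0432
  Sp. rubra: 0.042 × 0.13 = 0.00546
  Sp. alba: 0.42 × 0.135 = 0.0567
  Sp. lutea: 0.37 × 0.04 = 0.0148
Sum = 0.12874.
The ratio is 0.0148 / 0.00546 (the normalizer cancels) = 2.711.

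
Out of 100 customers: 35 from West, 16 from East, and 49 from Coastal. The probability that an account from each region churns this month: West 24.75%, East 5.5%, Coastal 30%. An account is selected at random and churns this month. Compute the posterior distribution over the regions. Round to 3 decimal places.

West 0.357, East 0.036, Coastal 0.606

Compute prior × likelihood for every hypothesis:
  West: 0.35 × 0.2475 = 0.086625
  East: 0.16 × 0.055 = 0.0088
  Coastal: 0.49 × 0.3 = 0.147
Normalizing constant = 0.242425.
P(West | churn) = 0.086625/0.242425 ≈ 0.357
P(East | churn) = 0.0088/0.242425 ≈ 0.036
P(Coastal | churn) = 0.147/0.242425 ≈ 0.606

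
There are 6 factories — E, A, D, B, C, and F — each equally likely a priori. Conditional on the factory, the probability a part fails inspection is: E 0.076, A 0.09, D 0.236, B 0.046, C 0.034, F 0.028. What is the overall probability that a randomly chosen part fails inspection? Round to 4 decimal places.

With a uniform prior (1/6 each), posterior ∝ likelihood:
  E: 0.076
  A: 0.09
  D: 0.236
  B: 0.046
  C: 0.034
  F: 0.028
P(nonconforming) = (1/6) × (0.076 + 0.09 + 0.236 + 0.046 + 0.034 + 0.028) = 0.51/6 ≈ 0.0850.

0.0850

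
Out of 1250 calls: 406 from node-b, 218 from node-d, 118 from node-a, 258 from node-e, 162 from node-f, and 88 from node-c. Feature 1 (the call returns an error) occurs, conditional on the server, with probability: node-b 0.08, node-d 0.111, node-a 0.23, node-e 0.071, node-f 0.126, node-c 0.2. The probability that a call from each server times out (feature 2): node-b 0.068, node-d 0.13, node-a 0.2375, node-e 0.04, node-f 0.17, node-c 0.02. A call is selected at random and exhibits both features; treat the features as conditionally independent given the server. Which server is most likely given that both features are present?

Unnormalized posteriors (prior × likelihood):
  node-b: 0.3248 × 0.08 × 0.068 = 0.001766912
  node-d: 0.1744 × 0.111 × 0.13 = 0.002516592
  node-a: 0.0944 × 0.23 × 0.2375 = 0.0051566
  node-e: 0.2064 × 0.071 × 0.04 = 0.000586176
  node-f: 0.1296 × 0.126 × 0.17 = 0.002776032
  node-c: 0.0704 × 0.2 × 0.02 = 0.0002816
Total = 0.013083912.
Largest term belongs to node-a, so node-a is most probable.

node-a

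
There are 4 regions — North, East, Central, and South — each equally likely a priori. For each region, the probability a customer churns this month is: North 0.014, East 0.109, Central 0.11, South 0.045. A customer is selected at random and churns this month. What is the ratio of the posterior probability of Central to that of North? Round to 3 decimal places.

Since the prior is uniform, the posterior is proportional to the likelihood:
  North: 0.014
  East: 0.109
  Central: 0.11
  South: 0.045
Sum = 0.278.
The ratio is 0.11 / 0.014 (the normalizer cancels) = 7.857.

7.857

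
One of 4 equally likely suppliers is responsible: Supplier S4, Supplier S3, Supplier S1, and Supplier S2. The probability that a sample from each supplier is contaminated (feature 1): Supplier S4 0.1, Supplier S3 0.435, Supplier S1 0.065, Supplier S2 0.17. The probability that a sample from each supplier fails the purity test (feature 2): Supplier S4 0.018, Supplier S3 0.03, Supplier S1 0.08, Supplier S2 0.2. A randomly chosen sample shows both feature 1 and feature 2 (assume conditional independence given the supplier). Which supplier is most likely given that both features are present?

Since the prior is uniform, the posterior is proportional to the likelihood:
  Supplier S4: 0.1 × 0.018 = 0.0018
  Supplier S3: 0.435 × 0.03 = 0.01305
  Supplier S1: 0.065 × 0.08 = 0.0052
  Supplier S2: 0.17 × 0.2 = 0.034
Total = 0.05405.
Largest term belongs to Supplier S2, so Supplier S2 is most probable.

Supplier S2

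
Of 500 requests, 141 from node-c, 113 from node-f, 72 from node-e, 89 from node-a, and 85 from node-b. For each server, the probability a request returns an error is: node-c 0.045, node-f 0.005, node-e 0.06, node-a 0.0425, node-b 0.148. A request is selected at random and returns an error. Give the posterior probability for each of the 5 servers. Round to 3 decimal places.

node-c 0.230, node-f 0.020, node-e 0.157, node-a 0.137, node-b 0.456

By Bayes' rule, posterior ∝ prior × likelihood:
  node-c: 0.282 × 0.045 = 0.01269
  node-f: 0.226 × 0.005 = 0.00113
  node-e: 0.144 × 0.06 = 0.00864
  node-a: 0.178 × 0.0425 = 0.007565
  node-b: 0.17 × 0.148 = 0.02516
Normalizing constant = 0.055185.
P(node-c | error) = 0.01269/0.055185 ≈ 0.230
P(node-f | error) = 0.00113/0.055185 ≈ 0.020
P(node-e | error) = 0.00864/0.055185 ≈ 0.157
P(node-a | error) = 0.007565/0.055185 ≈ 0.137
P(node-b | error) = 0.02516/0.055185 ≈ 0.456
(Check: 0.230+0.020+0.157+0.137+0.456 = 1.000.)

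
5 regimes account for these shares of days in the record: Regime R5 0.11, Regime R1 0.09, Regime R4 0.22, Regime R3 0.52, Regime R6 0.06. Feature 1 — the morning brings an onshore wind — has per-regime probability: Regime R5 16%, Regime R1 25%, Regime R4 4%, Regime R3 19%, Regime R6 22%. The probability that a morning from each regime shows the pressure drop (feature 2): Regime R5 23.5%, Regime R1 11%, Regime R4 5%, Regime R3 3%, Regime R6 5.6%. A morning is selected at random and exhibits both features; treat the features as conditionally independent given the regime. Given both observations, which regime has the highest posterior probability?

By Bayes' rule, posterior ∝ prior × likelihood:
  Regime R5: 0.11 × 0.16 × 0.235 = 0.004136
  Regime R1: 0.09 × 0.25 × 0.11 = 0.002475
  Regime R4: 0.22 × 0.04 × 0.05 = 0.00044
  Regime R3: 0.52 × 0.19 × 0.03 = 0.002964
  Regime R6: 0.06 × 0.22 × 0.056 = 0.0007392
Total = 0.0107542.
Largest term belongs to Regime R5, so Regime R5 is most probable.

Regime R5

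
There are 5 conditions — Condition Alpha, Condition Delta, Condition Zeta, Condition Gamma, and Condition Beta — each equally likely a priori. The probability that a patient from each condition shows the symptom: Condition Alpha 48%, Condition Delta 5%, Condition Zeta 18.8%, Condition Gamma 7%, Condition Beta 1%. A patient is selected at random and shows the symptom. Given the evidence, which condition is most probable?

Condition Alpha

Since the prior is uniform, the posterior is proportional to the likelihood:
  Condition Alpha: 0.48
  Condition Delta: 0.05
  Condition Zeta: 0.188
  Condition Gamma: 0.07
  Condition Beta: 0.01
Normalizing constant = 0.798.
Largest term belongs to Condition Alpha, so Condition Alpha is most probable.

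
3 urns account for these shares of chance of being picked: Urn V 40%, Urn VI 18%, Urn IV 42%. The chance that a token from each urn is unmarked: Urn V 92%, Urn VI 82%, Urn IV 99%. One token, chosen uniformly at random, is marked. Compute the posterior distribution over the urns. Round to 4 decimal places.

Taking complements, P(marked | each) = Urn V 0.08, Urn VI 0.18, Urn IV 0.01.
Unnormalized posteriors (prior × likelihood):
  Urn V: 0.4 × 0.08 = 0.032
  Urn VI: 0.18 × 0.18 = 0.0324
  Urn IV: 0.42 × 0.01 = 0.0042
Total = 0.0686.
P(Urn V | marked) = 0.032/0.0686 ≈ 0.4665
P(Urn VI | marked) = 0.0324/0.0686 ≈ 0.4723
P(Urn IV | marked) = 0.0042/0.0686 ≈ 0.0612
(Check: 0.4665+0.4723+0.0612 = 1.0000.)

Urn V 0.4665, Urn VI 0.4723, Urn IV 0.0612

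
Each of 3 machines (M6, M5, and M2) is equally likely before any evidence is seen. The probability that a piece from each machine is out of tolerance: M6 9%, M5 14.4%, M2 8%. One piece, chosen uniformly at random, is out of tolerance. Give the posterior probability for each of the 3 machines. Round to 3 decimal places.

Since the prior is uniform, the posterior is proportional to the likelihood:
  M6: 0.09
  M5: 0.144
  M2: 0.08
Sum = 0.314.
P(M6 | oversize) = 0.09/0.314 ≈ 0.287
P(M5 | oversize) = 0.144/0.314 ≈ 0.459
P(M2 | oversize) = 0.08/0.314 ≈ 0.255

M6 0.287, M5 0.459, M2 0.255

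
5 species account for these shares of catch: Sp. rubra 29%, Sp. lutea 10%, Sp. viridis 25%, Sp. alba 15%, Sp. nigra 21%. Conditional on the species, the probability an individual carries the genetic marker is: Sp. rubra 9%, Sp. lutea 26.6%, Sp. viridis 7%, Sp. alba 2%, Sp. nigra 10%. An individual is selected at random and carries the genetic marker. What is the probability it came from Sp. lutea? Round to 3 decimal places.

Unnormalized posteriors (prior × likelihood):
  Sp. rubra: 0.29 × 0.09 = 0.0261
  Sp. lutea: 0.1 × 0.266 = 0.0266
  Sp. viridis: 0.25 × 0.07 = 0.0175
  Sp. alba: 0.15 × 0.02 = 0.003
  Sp. nigra: 0.21 × 0.1 = 0.021
Total = 0.0942.
P(Sp. lutea | evidence) = 0.0266 / 0.0942 ≈ 0.282.

0.282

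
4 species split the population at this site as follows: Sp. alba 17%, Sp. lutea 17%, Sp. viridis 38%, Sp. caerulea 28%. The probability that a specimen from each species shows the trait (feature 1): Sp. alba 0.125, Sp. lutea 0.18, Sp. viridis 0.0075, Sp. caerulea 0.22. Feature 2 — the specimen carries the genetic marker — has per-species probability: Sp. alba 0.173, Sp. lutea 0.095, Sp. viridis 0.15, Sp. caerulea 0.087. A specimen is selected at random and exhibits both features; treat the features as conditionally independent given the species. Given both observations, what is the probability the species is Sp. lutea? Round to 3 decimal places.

0.235

Compute prior × likelihood for every hypothesis:
  Sp. alba: 0.17 × 0.125 × 0.173 = 0.00367625
  Sp. lutea: 0.17 × 0.18 × 0.095 = 0.002907
  Sp. viridis: 0.38 × 0.0075 × 0.15 = 0.0004275
  Sp. caerulea: 0.28 × 0.22 × 0.087 = 0.0053592
Total = 0.01236995.
P(Sp. lutea | evidence) = 0.002907 / 0.01236995 ≈ 0.235.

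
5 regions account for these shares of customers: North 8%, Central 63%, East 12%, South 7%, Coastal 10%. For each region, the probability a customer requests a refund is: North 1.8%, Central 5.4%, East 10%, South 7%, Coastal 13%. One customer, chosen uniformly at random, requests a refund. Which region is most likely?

Unnormalized posteriors (prior × likelihood):
  North: 0.08 × 0.018 = 0.00144
  Central: 0.63 × 0.054 = 0.03402
  East: 0.12 × 0.1 = 0.012
  South: 0.07 × 0.07 = 0.0049
  Coastal: 0.1 × 0.13 = 0.013
Normalizing constant = 0.06536.
Largest term belongs to Central, so Central is most probable.

Central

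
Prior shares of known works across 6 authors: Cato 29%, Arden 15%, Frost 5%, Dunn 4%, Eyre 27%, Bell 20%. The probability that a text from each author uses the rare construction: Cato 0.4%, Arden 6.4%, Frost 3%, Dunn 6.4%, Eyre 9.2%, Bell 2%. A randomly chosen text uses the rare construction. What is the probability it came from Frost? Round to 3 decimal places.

0.034

Compute prior × likelihood for every hypothesis:
  Cato: 0.29 × 0.004 = 0.00116
  Arden: 0.15 × 0.064 = 0.0096
  Frost: 0.05 × 0.03 = 0.0015
  Dunn: 0.04 × 0.064 = 0.00256
  Eyre: 0.27 × 0.092 = 0.02484
  Bell: 0.2 × 0.02 = 0.004
Normalizing constant = 0.04366.
P(Frost | evidence) = 0.0015 / 0.04366 ≈ 0.034.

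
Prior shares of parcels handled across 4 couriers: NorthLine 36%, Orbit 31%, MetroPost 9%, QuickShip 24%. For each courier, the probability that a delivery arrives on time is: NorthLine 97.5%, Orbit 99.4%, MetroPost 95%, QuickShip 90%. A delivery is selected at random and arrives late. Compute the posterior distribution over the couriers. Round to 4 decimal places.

Taking complements, P(late | each) = NorthLine 0.025, Orbit 0.006, MetroPost 0.05, QuickShip 0.1.
Prior × likelihood for each hypothesis:
  NorthLine: 0.36 × 0.025 = 0.009
  Orbit: 0.31 × 0.006 = 0.00186
  MetroPost: 0.09 × 0.05 = 0.0045
  QuickShip: 0.24 × 0.1 = 0.024
Sum = 0.03936.
P(NorthLine | late) = 0.009/0.03936 ≈ 0.2287
P(Orbit | late) = 0.00186/0.03936 ≈ 0.0473
P(MetroPost | late) = 0.0045/0.03936 ≈ 0.1143
P(QuickShip | late) = 0.024/0.03936 ≈ 0.6098
(Check: 0.2287+0.0473+0.1143+0.6098 = 1.0001.)

NorthLine 0.2287, Orbit 0.0473, MetroPost 0.1143, QuickShip 0.6098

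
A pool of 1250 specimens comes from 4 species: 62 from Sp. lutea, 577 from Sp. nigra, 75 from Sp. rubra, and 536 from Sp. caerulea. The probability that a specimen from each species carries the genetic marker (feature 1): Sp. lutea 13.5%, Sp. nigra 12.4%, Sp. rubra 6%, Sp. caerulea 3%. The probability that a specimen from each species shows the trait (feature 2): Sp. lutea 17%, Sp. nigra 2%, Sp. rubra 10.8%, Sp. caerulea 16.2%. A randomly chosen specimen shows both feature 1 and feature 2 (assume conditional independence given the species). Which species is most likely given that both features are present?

Prior × likelihood for each hypothesis:
  Sp. lutea: 0.0496 × 0.135 × 0.17 = 0.00113832
  Sp. nigra: 0.4616 × 0.124 × 0.02 = 0.001144768
  Sp. rubra: 0.06 × 0.06 × 0.108 = 0.0003888
  Sp. caerulea: 0.4288 × 0.03 × 0.162 = 0.002083968
Total = 0.004755856.
Largest term belongs to Sp. caerulea, so Sp. caerulea is most probable.

Sp. caerulea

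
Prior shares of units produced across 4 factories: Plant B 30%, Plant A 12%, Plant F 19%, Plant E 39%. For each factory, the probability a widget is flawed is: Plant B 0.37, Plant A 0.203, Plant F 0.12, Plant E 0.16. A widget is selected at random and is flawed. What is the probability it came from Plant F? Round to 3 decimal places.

0.103

By Bayes' rule, posterior ∝ prior × likelihood:
  Plant B: 0.3 × 0.37 = 0.111
  Plant A: 0.12 × 0.203 = 0.02436
  Plant F: 0.19 × 0.12 = 0.0228
  Plant E: 0.39 × 0.16 = 0.0624
Total = 0.22056.
P(Plant F | evidence) = 0.0228 / 0.22056 ≈ 0.103.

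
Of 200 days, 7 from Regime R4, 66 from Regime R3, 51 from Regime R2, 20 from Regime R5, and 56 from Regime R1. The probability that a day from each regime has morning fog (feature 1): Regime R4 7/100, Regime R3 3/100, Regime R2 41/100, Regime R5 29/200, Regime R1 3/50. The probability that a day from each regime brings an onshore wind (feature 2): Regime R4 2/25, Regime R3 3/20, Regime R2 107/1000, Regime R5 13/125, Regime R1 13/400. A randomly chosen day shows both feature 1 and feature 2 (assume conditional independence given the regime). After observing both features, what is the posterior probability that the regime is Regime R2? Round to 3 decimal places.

Compute prior × likelihood for every hypothesis:
  Regime R4: 0.035 × 0.07 × 0.08 = 0.000196
  Regime R3: 0.33 × 0.03 × 0.15 = 0.001485
  Regime R2: 0.255 × 0.41 × 0.107 = 0.01118685
  Regime R5: 0.1 × 0.145 × 0.104 = 0.001508
  Regime R1: 0.28 × 0.06 × 0.0325 = 0.000546
Sum = 0.01492185.
P(Regime R2 | evidence) = 0.01118685 / 0.01492185 ≈ 0.750.

0.750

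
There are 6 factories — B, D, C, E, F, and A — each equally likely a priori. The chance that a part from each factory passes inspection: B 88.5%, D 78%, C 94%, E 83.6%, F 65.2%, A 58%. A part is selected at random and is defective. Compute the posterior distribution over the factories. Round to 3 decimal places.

B 0.087, D 0.166, C 0.045, E 0.124, F 0.262, A 0.317

Taking complements, P(defective | each) = B 0.115, D 0.22, C 0.06, E 0.164, F 0.348, A 0.42.
Since the prior is uniform, the posterior is proportional to the likelihood:
  B: 0.115
  D: 0.22
  C: 0.06
  E: 0.164
  F: 0.348
  A: 0.42
Normalizing constant = 1.327.
P(B | defective) = 0.115/1.327 ≈ 0.087
P(D | defective) = 0.22/1.327 ≈ 0.166
P(C | defective) = 0.06/1.327 ≈ 0.045
P(E | defective) = 0.164/1.327 ≈ 0.124
P(F | defective) = 0.348/1.327 ≈ 0.262
P(A | defective) = 0.42/1.327 ≈ 0.317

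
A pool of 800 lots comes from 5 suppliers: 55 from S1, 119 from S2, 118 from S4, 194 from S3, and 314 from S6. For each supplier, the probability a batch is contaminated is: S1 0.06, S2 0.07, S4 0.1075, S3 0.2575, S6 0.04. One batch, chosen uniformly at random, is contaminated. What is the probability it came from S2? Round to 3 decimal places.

0.096

Unnormalized posteriors (prior × likelihood):
  S1: 0.06875 × 0.06 = 0.004125
  S2: 0.14875 × 0.07 = 0.0104125
  S4: 0.1475 × 0.1075 = 0.01585625
  S3: 0.2425 × 0.2575 = 0.06244375
  S6: 0.3925 × 0.04 = 0.0157
Normalizing constant = 0.1085375.
P(S2 | evidence) = 0.0104125 / 0.1085375 ≈ 0.096.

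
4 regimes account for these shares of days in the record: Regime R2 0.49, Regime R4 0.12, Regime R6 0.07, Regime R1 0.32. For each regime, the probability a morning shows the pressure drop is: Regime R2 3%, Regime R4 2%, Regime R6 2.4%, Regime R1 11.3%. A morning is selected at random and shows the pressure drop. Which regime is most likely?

Regime R1

By Bayes' rule, posterior ∝ prior × likelihood:
  Regime R2: 0.49 × 0.03 = 0.0147
  Regime R4: 0.12 × 0.02 = 0.0024
  Regime R6: 0.07 × 0.024 = 0.00168
  Regime R1: 0.32 × 0.113 = 0.03616
Sum = 0.05494.
Largest term belongs to Regime R1, so Regime R1 is most probable.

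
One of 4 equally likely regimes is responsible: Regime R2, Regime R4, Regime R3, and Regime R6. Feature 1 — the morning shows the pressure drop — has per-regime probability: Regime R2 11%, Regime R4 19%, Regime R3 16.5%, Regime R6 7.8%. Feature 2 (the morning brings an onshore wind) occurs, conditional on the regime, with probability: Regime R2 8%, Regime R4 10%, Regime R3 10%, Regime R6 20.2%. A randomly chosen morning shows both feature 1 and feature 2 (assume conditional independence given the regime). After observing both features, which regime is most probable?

Since the prior is uniform, the posterior is proportional to the likelihood:
  Regime R2: 0.11 × 0.08 = 0.0088
  Regime R4: 0.19 × 0.1 = 0.019
  Regime R3: 0.165 × 0.1 = 0.0165
  Regime R6: 0.078 × 0.202 = 0.015756
Sum = 0.060056.
Largest term belongs to Regime R4, so Regime R4 is most probable.

Regime R4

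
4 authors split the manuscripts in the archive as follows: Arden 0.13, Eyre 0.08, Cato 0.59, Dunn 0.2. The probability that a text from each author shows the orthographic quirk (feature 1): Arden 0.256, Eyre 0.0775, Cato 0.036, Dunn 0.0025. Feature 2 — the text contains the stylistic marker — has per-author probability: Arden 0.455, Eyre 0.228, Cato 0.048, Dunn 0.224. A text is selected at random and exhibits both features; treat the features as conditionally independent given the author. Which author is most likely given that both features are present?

By Bayes' rule, posterior ∝ prior × likelihood:
  Arden: 0.13 × 0.256 × 0.455 = 0.0151424
  Eyre: 0.08 × 0.0775 × 0.228 = 0.0014136
  Cato: 0.59 × 0.036 × 0.048 = 0.00101952
  Dunn: 0.2 × 0.0025 × 0.224 = 0.000112
Sum = 0.01768752.
Largest term belongs to Arden, so Arden is most probable.

Arden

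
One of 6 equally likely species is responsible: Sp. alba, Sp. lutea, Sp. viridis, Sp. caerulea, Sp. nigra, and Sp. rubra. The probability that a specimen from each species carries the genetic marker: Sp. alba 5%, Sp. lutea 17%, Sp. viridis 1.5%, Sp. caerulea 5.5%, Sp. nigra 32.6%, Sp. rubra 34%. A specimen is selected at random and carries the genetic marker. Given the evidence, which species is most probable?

Sp. rubra

With a uniform prior (1/6 each), posterior ∝ likelihood:
  Sp. alba: 0.05
  Sp. lutea: 0.17
  Sp. viridis: 0.015
  Sp. caerulea: 0.055
  Sp. nigra: 0.326
  Sp. rubra: 0.34
Total = 0.956.
Largest term belongs to Sp. rubra, so Sp. rubra is most probable.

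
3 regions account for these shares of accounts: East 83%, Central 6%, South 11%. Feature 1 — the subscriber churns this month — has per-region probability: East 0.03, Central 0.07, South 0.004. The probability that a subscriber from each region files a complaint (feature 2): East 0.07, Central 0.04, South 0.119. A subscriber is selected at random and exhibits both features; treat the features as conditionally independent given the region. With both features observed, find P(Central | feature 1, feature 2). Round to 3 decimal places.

By Bayes' rule, posterior ∝ prior × likelihood:
  East: 0.83 × 0.03 × 0.07 = 0.001743
  Central: 0.06 × 0.07 × 0.04 = 0.000168
  South: 0.11 × 0.004 × 0.119 = 0.00005236
Total = 0.00196336.
P(Central | evidence) = 0.000168 / 0.00196336 ≈ 0.086.

0.086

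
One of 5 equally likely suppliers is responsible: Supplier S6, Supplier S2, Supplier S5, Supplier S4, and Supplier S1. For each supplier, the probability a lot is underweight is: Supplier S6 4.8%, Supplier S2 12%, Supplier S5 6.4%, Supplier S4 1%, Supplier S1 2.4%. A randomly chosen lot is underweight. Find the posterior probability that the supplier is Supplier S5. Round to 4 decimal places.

With a uniform prior (1/5 each), posterior ∝ likelihood:
  Supplier S6: 0.048
  Supplier S2: 0.12
  Supplier S5: 0.064
  Supplier S4: 0.01
  Supplier S1: 0.024
Sum = 0.266.
P(Supplier S5 | evidence) = 0.064 / 0.266 ≈ 0.2406.

0.2406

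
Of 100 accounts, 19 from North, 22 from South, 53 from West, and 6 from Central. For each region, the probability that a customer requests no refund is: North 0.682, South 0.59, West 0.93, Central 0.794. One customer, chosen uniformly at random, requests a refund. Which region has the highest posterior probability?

Taking complements, P(refund | each) = North 0.318, South 0.41, West 0.07, Central 0.206.
Compute prior × likelihood for every hypothesis:
  North: 0.19 × 0.318 = 0.06042
  South: 0.22 × 0.41 = 0.0902
  West: 0.53 × 0.07 = 0.0371
  Central: 0.06 × 0.206 = 0.01236
Total = 0.20008.
Largest term belongs to South, so South is most probable.

South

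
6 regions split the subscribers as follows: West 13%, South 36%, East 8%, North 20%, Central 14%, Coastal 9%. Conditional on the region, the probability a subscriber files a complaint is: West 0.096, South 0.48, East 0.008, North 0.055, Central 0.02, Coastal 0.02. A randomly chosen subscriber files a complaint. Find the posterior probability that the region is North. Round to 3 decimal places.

Prior × likelihood for each hypothesis:
  West: 0.13 × 0.096 = 0.01248
  South: 0.36 × 0.48 = 0.1728
  East: 0.08 × 0.008 = 0.00064
  North: 0.2 × 0.055 = 0.011
  Central: 0.14 × 0.02 = 0.0028
  Coastal: 0.09 × 0.02 = 0.0018
Total = 0.20152.
P(North | evidence) = 0.011 / 0.20152 ≈ 0.055.

0.055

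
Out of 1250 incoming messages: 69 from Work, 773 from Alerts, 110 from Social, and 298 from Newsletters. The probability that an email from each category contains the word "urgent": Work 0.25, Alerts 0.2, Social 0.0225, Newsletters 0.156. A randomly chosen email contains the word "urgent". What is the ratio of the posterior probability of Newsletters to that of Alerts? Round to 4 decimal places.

0.3007

By Bayes' rule, posterior ∝ prior × likelihood:
  Work: 0.0552 × 0.25 = 0.0138
  Alerts: 0.6184 × 0.2 = 0.12368
  Social: 0.088 × 0.0225 = 0.00198
  Newsletters: 0.2384 × 0.156 = 0.0371904
Total = 0.1766504.
The ratio is 0.0371904 / 0.12368 (the normalizer cancels) = 0.3007.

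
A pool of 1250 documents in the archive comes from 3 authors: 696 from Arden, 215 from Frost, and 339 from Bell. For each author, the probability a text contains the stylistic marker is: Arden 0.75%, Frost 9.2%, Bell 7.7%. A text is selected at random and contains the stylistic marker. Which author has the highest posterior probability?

By Bayes' rule, posterior ∝ prior × likelihood:
  Arden: 0.5568 × 0.0075 = 0.004176
  Frost: 0.172 × 0.092 = 0.015824
  Bell: 0.2712 × 0.077 = 0.0208824
Normalizing constant = 0.0408824.
Largest term belongs to Bell, so Bell is most probable.

Bell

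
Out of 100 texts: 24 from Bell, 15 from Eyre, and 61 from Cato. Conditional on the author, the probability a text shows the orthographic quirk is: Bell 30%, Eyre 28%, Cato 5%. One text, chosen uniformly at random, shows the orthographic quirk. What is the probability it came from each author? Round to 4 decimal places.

Bell 0.4983, Eyre 0.2907, Cato 0.2111

Prior × likelihood for each hypothesis:
  Bell: 0.24 × 0.3 = 0.072
  Eyre: 0.15 × 0.28 = 0.042
  Cato: 0.61 × 0.05 = 0.0305
Normalizing constant = 0.1445.
P(Bell | quirk) = 0.072/0.1445 ≈ 0.4983
P(Eyre | quirk) = 0.042/0.1445 ≈ 0.2907
P(Cato | quirk) = 0.0305/0.1445 ≈ 0.2111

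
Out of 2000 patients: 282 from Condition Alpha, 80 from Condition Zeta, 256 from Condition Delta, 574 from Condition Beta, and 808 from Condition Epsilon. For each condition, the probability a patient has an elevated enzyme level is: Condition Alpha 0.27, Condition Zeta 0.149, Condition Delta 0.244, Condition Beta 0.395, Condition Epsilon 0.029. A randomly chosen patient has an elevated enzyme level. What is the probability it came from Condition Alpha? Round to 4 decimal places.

0.1900

Compute prior × likelihood for every hypothesis:
  Condition Alpha: 0.141 × 0.27 = 0.03807
  Condition Zeta: 0.04 × 0.149 = 0.00596
  Condition Delta: 0.128 × 0.244 = 0.031232
  Condition Beta: 0.287 × 0.395 = 0.113365
  Condition Epsilon: 0.404 × 0.029 = 0.011716
Sum = 0.200343.
P(Condition Alpha | evidence) = 0.03807 / 0.200343 ≈ 0.1900.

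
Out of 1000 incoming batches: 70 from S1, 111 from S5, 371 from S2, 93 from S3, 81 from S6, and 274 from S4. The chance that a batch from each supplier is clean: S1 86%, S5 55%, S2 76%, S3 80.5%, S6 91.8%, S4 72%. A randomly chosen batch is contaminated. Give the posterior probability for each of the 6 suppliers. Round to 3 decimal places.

S1 0.039, S5 0.200, S2 0.356, S3 0.072, S6 0.027, S4 0.307

Taking complements, P(contaminated | each) = S1 0.14, S5 0.45, S2 0.24, S3 0.195, S6 0.082, S4 0.28.
Prior × likelihood for each hypothesis:
  S1: 0.07 × 0.14 = 0.0098
  S5: 0.111 × 0.45 = 0.04995
  S2: 0.371 × 0.24 = 0.08904
  S3: 0.093 × 0.195 = 0.018135
  S6: 0.081 × 0.082 = 0.006642
  S4: 0.274 × 0.28 = 0.07672
Total = 0.250287.
P(S1 | contaminated) = 0.0098/0.250287 ≈ 0.039
P(S5 | contaminated) = 0.04995/0.250287 ≈ 0.200
P(S2 | contaminated) = 0.08904/0.250287 ≈ 0.356
P(S3 | contaminated) = 0.018135/0.250287 ≈ 0.072
P(S6 | contaminated) = 0.006642/0.250287 ≈ 0.027
P(S4 | contaminated) = 0.07672/0.250287 ≈ 0.307
(Check: 0.039+0.200+0.356+0.072+0.027+0.307 = 1.001.)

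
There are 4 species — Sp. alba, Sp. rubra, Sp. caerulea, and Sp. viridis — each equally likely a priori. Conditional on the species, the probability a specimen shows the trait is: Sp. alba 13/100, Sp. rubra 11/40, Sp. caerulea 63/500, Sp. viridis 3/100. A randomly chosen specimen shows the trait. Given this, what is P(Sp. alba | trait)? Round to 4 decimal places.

0.2317

Since the prior is uniform, the posterior is proportional to the likelihood:
  Sp. alba: 0.13
  Sp. rubra: 0.275
  Sp. caerulea: 0.126
  Sp. viridis: 0.03
Normalizing constant = 0.561.
P(Sp. alba | evidence) = 0.13 / 0.561 ≈ 0.2317.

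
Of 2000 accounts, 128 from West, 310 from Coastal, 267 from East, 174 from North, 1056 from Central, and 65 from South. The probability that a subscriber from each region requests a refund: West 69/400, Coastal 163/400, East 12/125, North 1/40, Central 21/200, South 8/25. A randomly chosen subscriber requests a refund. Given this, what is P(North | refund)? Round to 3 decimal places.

Prior × likelihood for each hypothesis:
  West: 0.064 × 0.1725 = 0.01104
  Coastal: 0.155 × 0.4075 = 0.0631625
  East: 0.1335 × 0.096 = 0.012816
  North: 0.087 × 0.025 = 0.002175
  Central: 0.528 × 0.105 = 0.05544
  South: 0.0325 × 0.32 = 0.0104
Sum = 0.1550335.
P(North | evidence) = 0.002175 / 0.1550335 ≈ 0.014.

0.014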